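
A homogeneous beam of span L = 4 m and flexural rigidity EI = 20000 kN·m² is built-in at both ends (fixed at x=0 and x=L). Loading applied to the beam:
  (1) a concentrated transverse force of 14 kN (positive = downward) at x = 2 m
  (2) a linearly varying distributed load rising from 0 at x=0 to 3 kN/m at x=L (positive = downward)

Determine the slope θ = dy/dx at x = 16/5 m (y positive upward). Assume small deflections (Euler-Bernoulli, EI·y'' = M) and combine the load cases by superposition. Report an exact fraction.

Load 1 — point force P=14 kN at a=2 m (b=L-a=2):
  θ_1 = Pa²(L-x)(2bL-(3b+a)(L-x))/(2L³EI)  [x>a] = 14·2²·(4-(16/5))·(2·2·4-(3·2+2)·(4-(16/5)))/(2·4³·20000) = 21/125000 rad
Load 2 — triangular load w₀=3 kN/m (0→w₀ over full span):
  θ_2 = -w₀(2x(L-x)(L-2x)(x+2L)+x²(L-x)²)/(120LEI) = -3·(2·(16/5)·(4-(16/5))·(4-2·(16/5))·((16/5)+2·4)+(16/5)²·(4-(16/5))²)/(120·4·20000) = 16/390625 rad
Superposition: θ = Σ θ_i = 653/3125000 rad ≈ 0.000209 rad

θ(16/5) = 653/3125000 rad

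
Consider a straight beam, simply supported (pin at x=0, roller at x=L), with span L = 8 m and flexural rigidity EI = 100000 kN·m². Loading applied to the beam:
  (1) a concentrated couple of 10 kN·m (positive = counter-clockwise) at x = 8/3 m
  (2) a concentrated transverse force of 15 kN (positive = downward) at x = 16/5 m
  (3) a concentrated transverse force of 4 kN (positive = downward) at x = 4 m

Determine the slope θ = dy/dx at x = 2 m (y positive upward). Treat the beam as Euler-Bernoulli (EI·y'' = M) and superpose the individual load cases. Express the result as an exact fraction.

Load 1 — applied couple M₀=10 kN·m at a=8/3 m (b=L-a=16/3):
  θ_1 = (M₀x²/(2L)+C₁)/EI  [x≤a] with C₁=M₀(3b²-L²)/(6L)=40/9 = (10·2²/(2·8)+(40/9))/100000 = 1/14400 rad
Load 2 — point force P=15 kN at a=16/5 m (b=L-a=24/5):
  θ_2 = -Pb(L²-b²-3x²)/(6LEI)  [x≤a] = -15·(24/5)·(8²-(24/5)²-3·2²)/(6·8·100000) = -543/1250000 rad
Load 3 — point force P=4 kN at a=4 m (b=L-a=4):
  θ_3 = -Pb(L²-b²-3x²)/(6LEI)  [x≤a] = -4·4·(8²-4²-3·2²)/(6·8·100000) = -3/25000 rad
Superposition: θ = Σ θ_i = -21823/45000000 rad ≈ -0.000485 rad

θ(2) = -21823/45000000 rad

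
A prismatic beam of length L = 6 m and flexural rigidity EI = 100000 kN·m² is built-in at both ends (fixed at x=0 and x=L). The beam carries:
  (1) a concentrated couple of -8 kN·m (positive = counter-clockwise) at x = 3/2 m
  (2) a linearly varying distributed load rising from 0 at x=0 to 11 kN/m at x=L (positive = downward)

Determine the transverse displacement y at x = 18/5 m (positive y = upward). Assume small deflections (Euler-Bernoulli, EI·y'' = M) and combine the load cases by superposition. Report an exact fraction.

y(18/5) = -84123/390625000 m

Load 1 — applied couple M₀=-8 kN·m at a=3/2 m (b=L-a=9/2):
  y_1 = (R_Ax³/6 - M_Ax²/2 - M₀(x-a)²/2)/EI  [x>a] with R_A=-3/2, M_A=3/2 = ((-3/2)·(18/5)³/6 - (3/2)·(18/5)²/2 - (-8)·((18/5)-(3/2))²/2)/100000 = -117/3125000 m
Load 2 — triangular load w₀=11 kN/m (0→w₀ over full span):
  y_2 = -w₀x²(L-x)²(x+2L)/(120LEI) = -11·(18/5)²·(6-(18/5))²·((18/5)+2·6)/(120·6·100000) = -34749/195312500 m
Superposition: y = Σ y_i = -84123/390625000 m ≈ -0.000215 m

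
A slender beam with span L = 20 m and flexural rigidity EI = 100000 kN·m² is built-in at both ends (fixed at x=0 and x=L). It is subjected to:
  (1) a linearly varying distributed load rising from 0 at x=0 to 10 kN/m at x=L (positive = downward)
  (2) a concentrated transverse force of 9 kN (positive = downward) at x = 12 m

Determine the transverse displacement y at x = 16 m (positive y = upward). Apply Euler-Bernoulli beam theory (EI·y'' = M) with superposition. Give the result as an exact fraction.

y(16) = -12901/1171875 m

Load 1 — triangular load w₀=10 kN/m (0→w₀ over full span):
  y_1 = -w₀x²(L-x)²(x+2L)/(120LEI) = -10·16²·(20-16)²·(16+2·20)/(120·20·100000) = -448/46875 m
Load 2 — point force P=9 kN at a=12 m (b=L-a=8):
  y_2 = -Pa²(L-x)²(3bL-(3b+a)(L-x))/(6L³EI)  [x>a] = -9·12²·(20-16)²·(3·8·20-(3·8+12)·(20-16))/(6·20³·100000) = -567/390625 m
Superposition: y = Σ y_i = -12901/1171875 m ≈ -0.011009 m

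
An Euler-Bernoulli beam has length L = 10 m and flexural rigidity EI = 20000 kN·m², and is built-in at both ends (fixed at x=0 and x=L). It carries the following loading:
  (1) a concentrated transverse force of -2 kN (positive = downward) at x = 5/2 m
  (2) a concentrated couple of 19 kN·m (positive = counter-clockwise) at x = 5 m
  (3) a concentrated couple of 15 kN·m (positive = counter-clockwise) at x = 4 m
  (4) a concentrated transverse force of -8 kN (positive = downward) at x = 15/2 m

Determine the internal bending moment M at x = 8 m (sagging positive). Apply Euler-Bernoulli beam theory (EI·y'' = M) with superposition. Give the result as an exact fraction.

M(8) = -963/400 kN·m

Load 1 — point force P=-2 kN at a=5/2 m (b=L-a=15/2):
  M_1 = Pa²(a+3b)(L-x)/L³ - Pa²b/L²  [x>a] = (-2)·(5/2)²·((5/2)+3·(15/2))·(10-8)/10³ - (-2)·(5/2)²·(15/2)/10² = 5/16 kN·m
Load 2 — applied couple M₀=19 kN·m at a=5 m (b=L-a=5):
  M_2 = R_Ax - M_A - M₀  [x>a] with R_A=57/20, M_A=19/4 = (57/20)·8 - (19/4) - 19 = -19/20 kN·m
Load 3 — applied couple M₀=15 kN·m at a=4 m (b=L-a=6):
  M_3 = R_Ax - M_A - M₀  [x>a] with R_A=54/25, M_A=9/5 = (54/25)·8 - (9/5) - 15 = 12/25 kN·m
Load 4 — point force P=-8 kN at a=15/2 m (b=L-a=5/2):
  M_4 = Pa²(a+3b)(L-x)/L³ - Pa²b/L²  [x>a] = (-8)·(15/2)²·((15/2)+3·(5/2))·(10-8)/10³ - (-8)·(15/2)²·(5/2)/10² = -9/4 kN·m
Superposition: M = Σ M_i = -963/400 kN·m ≈ -2.407500 kN·m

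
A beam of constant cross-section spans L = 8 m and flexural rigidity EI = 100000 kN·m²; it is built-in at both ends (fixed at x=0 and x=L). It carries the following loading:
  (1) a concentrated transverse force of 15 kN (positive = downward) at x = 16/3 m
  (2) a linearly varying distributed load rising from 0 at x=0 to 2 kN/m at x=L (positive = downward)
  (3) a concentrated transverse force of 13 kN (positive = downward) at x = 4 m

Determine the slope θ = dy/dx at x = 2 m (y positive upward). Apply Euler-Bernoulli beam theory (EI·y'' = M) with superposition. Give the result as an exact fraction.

Load 1 — point force P=15 kN at a=16/3 m (b=L-a=8/3):
  θ_1 = -Pb²x(2aL-(3a+b)x)/(2L³EI)  [x≤a] = -15·(8/3)²·2·(2·(16/3)·8-(3·(16/3)+(8/3))·2)/(2·8³·100000) = -1/10000 rad
Load 2 — triangular load w₀=2 kN/m (0→w₀ over full span):
  θ_2 = -w₀(2x(L-x)(L-2x)(x+2L)+x²(L-x)²)/(120LEI) = -2·(2·2·(8-2)·(8-2·2)·(2+2·8)+2²·(8-2)²)/(120·8·100000) = -39/1000000 rad
Load 3 — point force P=13 kN at a=4 m (b=L-a=4):
  θ_3 = -Pb²x(2aL-(3a+b)x)/(2L³EI)  [x≤a] = -13·4²·2·(2·4·8-(3·4+4)·2)/(2·8³·100000) = -13/100000 rad
Superposition: θ = Σ θ_i = -269/1000000 rad ≈ -0.000269 rad

θ(2) = -269/1000000 rad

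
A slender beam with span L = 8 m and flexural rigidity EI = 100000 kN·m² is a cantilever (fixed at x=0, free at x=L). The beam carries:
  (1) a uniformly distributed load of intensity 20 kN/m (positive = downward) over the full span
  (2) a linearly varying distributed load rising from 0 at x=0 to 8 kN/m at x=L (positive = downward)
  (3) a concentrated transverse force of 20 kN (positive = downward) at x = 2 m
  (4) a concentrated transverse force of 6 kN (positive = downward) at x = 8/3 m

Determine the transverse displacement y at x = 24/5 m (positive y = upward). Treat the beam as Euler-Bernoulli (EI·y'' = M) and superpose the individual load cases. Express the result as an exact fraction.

Load 1 — uniform load w=20 kN/m over full span:
  y_1 = -wx²(x²-4Lx+6L²)/(24EI) = -20·(24/5)²·((24/5)²-4·8·(24/5)+6·8²)/(24·100000) = -19008/390625 m
Load 2 — triangular load w₀=8 kN/m (0→w₀ over full span):
  y_2 = (w₀Lx³/12-w₀L²x²/6-w₀x⁵/(120L))/EI = (8·8·(24/5)³/12-8·8²·(24/5)²/6-8·(24/5)⁵/(120·8))/100000 = -682368/48828125 m
Load 3 — point force P=20 kN at a=2 m (b=L-a=6):
  y_3 = -Pa²(3x-a)/(6EI)  [x>a] = -20·2²·(3·(24/5)-2)/(6·100000) = -31/18750 m
Load 4 — point force P=6 kN at a=8/3 m (b=L-a=16/3):
  y_4 = -Pa²(3x-a)/(6EI)  [x>a] = -6·(8/3)²·(3·(24/5)-(8/3))/(6·100000) = -352/421875 m
Superposition: y = Σ y_i = -171711247/2636718750 m ≈ -0.065123 m

y(24/5) = -171711247/2636718750 m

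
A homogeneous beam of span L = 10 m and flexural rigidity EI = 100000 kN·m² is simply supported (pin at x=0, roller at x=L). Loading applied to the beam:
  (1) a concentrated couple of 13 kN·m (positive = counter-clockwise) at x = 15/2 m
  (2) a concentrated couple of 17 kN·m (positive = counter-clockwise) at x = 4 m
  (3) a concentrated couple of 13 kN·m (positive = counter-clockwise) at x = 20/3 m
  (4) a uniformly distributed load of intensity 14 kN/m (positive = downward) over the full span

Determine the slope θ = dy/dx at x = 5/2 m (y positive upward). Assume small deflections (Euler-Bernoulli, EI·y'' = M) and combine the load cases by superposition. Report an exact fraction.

θ(5/2) = -150259/36000000 rad

Load 1 — applied couple M₀=13 kN·m at a=15/2 m (b=L-a=5/2):
  θ_1 = (M₀x²/(2L)+C₁)/EI  [x≤a] with C₁=M₀(3b²-L²)/(6L)=-845/48 = (13·(5/2)²/(2·10)+(-845/48))/100000 = -13/96000 rad
Load 2 — applied couple M₀=17 kN·m at a=4 m (b=L-a=6):
  θ_2 = (M₀x²/(2L)+C₁)/EI  [x≤a] with C₁=M₀(3b²-L²)/(6L)=34/15 = (17·(5/2)²/(2·10)+(34/15))/100000 = 1819/24000000 rad
Load 3 — applied couple M₀=13 kN·m at a=20/3 m (b=L-a=10/3):
  θ_3 = (M₀x²/(2L)+C₁)/EI  [x≤a] with C₁=M₀(3b²-L²)/(6L)=-130/9 = (13·(5/2)²/(2·10)+(-130/9))/100000 = -299/2880000 rad
Load 4 — uniform load w=14 kN/m over full span:
  θ_4 = -w(L³-6Lx²+4x³)/(24EI) = -14·(10³-6·10·(5/2)²+4·(5/2)³)/(24·100000) = -77/19200 rad
Superposition: θ = Σ θ_i = -150259/36000000 rad ≈ -0.004174 rad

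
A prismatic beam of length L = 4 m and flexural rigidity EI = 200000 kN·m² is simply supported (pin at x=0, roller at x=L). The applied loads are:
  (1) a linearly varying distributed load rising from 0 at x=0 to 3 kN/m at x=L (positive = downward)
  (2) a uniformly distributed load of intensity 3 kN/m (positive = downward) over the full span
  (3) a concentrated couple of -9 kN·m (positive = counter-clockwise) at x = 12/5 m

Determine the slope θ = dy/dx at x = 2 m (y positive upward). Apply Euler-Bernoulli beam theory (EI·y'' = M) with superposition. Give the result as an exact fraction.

θ(2) = -121/15000000 rad

Load 1 — triangular load w₀=3 kN/m (0→w₀ over full span):
  θ_1 = -w₀(7L⁴-30L²x²+15x⁴)/(360LEI) = -3·(7·4⁴-30·4²·2²+15·2⁴)/(360·4·200000) = -7/6000000 rad
Load 2 — uniform load w=3 kN/m over full span:
  θ_2 = -w(L³-6Lx²+4x³)/(24EI) = -3·(4³-6·4·2²+4·2³)/(24·200000) = 0 rad
Load 3 — applied couple M₀=-9 kN·m at a=12/5 m (b=L-a=8/5):
  θ_3 = (M₀x²/(2L)+C₁)/EI  [x≤a] with C₁=M₀(3b²-L²)/(6L)=78/25 = ((-9)·2²/(2·4)+(78/25))/200000 = -69/10000000 rad
Superposition: θ = Σ θ_i = -121/15000000 rad ≈ -0.000008 rad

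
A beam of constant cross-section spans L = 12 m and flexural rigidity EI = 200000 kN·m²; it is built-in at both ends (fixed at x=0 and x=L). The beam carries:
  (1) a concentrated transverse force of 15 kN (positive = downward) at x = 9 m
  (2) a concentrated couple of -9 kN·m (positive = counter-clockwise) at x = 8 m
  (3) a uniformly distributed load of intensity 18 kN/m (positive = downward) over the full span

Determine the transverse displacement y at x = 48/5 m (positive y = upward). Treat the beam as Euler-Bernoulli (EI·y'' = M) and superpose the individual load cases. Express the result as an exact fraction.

Load 1 — point force P=15 kN at a=9 m (b=L-a=3):
  y_1 = -Pa²(L-x)²(3bL-(3b+a)(L-x))/(6L³EI)  [x>a] = -15·9²·(12-(48/5))²·(3·3·12-(3·3+9)·(12-(48/5)))/(6·12³·200000) = -2187/10000000 m
Load 2 — applied couple M₀=-9 kN·m at a=8 m (b=L-a=4):
  y_2 = (R_Ax³/6 - M_Ax²/2 - M₀(x-a)²/2)/EI  [x>a] with R_A=-1, M_A=-3 = ((-1)·(48/5)³/6 - (-3)·(48/5)²/2 - (-9)·((48/5)-8)²/2)/200000 = 9/781250 m
Load 3 — uniform load w=18 kN/m over full span:
  y_3 = -wx²(L-x)²/(24EI) = -18·(48/5)²·(12-(48/5))²/(24·200000) = -3888/1953125 m
Superposition: y = Σ y_i = -549459/250000000 m ≈ -0.002198 m

y(48/5) = -549459/250000000 m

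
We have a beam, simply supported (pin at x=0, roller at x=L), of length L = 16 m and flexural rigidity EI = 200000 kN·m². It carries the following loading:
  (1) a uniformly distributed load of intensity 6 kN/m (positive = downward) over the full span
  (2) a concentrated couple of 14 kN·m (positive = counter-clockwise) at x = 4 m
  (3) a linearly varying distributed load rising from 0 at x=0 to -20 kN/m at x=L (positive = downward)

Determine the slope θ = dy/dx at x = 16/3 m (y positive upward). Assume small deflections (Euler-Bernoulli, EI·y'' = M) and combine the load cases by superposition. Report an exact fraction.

Load 1 — uniform load w=6 kN/m over full span:
  θ_1 = -w(L³-6Lx²+4x³)/(24EI) = -6·(16³-6·16·(16/3)²+4·(16/3)³)/(24·200000) = -208/84375 rad
Load 2 — applied couple M₀=14 kN·m at a=4 m (b=L-a=12):
  θ_2 = (M₀x²/(2L)-M₀(x-a)+C₁)/EI  [x>a] with C₁=M₀(3b²-L²)/(6L)=77/3 = (14·(16/3)²/(2·16)-14·((16/3)-4)+(77/3))/200000 = 7/72000 rad
Load 3 — triangular load w₀=-20 kN/m (0→w₀ over full span):
  θ_3 = -w₀(7L⁴-30L²x²+15x⁴)/(360LEI) = -(-20)·(7·16⁴-30·16²·(16/3)²+15·(16/3)⁴)/(360·16·200000) = 3328/759375 rad
Superposition: θ = Σ θ_i = 97909/48600000 rad ≈ 0.002015 rad

θ(16/3) = 97909/48600000 rad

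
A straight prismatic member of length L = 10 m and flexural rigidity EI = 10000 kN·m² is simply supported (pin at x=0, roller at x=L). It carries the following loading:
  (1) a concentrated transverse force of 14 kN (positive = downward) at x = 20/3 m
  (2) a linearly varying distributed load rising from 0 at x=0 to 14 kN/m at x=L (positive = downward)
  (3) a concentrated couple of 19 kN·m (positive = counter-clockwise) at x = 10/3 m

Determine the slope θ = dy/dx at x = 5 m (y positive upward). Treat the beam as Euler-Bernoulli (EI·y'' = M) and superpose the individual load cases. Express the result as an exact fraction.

θ(5) = -3263/1296000 rad

Load 1 — point force P=14 kN at a=20/3 m (b=L-a=10/3):
  θ_1 = -Pb(L²-b²-3x²)/(6LEI)  [x≤a] = -14·(10/3)·(10²-(10/3)²-3·5²)/(6·10·10000) = -7/6480 rad
Load 2 — triangular load w₀=14 kN/m (0→w₀ over full span):
  θ_2 = -w₀(7L⁴-30L²x²+15x⁴)/(360LEI) = -14·(7·10⁴-30·10²·5²+15·5⁴)/(360·10·10000) = -49/28800 rad
Load 3 — applied couple M₀=19 kN·m at a=10/3 m (b=L-a=20/3):
  θ_3 = (M₀x²/(2L)-M₀(x-a)+C₁)/EI  [x>a] with C₁=M₀(3b²-L²)/(6L)=95/9 = (19·5²/(2·10)-19·(5-(10/3))+(95/9))/10000 = 19/72000 rad
Superposition: θ = Σ θ_i = -3263/1296000 rad ≈ -0.002518 rad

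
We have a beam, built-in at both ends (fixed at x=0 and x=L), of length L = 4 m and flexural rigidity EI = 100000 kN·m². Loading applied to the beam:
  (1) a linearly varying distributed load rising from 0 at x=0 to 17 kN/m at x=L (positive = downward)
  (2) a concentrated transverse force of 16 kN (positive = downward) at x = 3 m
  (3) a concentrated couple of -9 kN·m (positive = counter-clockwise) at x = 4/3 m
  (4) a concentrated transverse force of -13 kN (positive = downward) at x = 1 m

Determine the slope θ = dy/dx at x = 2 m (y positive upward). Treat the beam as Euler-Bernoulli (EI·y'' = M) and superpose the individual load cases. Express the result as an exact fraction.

θ(2) = -571/24000000 rad

Load 1 — triangular load w₀=17 kN/m (0→w₀ over full span):
  θ_1 = -w₀(2x(L-x)(L-2x)(x+2L)+x²(L-x)²)/(120LEI) = -17·(2·2·(4-2)·(4-2·2)·(2+2·4)+2²·(4-2)²)/(120·4·100000) = -17/3000000 rad
Load 2 — point force P=16 kN at a=3 m (b=L-a=1):
  θ_2 = -Pb²x(2aL-(3a+b)x)/(2L³EI)  [x≤a] = -16·1²·2·(2·3·4-(3·3+1)·2)/(2·4³·100000) = -1/100000 rad
Load 3 — applied couple M₀=-9 kN·m at a=4/3 m (b=L-a=8/3):
  θ_3 = (R_Ax²/2 - M_Ax - M₀(x-a))/EI  [x>a] with R_A=-3, M_A=0 = ((-3)·2²/2 - 0·2 - (-9)·(2-(4/3)))/100000 = 0 rad
Load 4 — point force P=-13 kN at a=1 m (b=L-a=3):
  θ_4 = Pa²(L-x)(2bL-(3b+a)(L-x))/(2L³EI)  [x>a] = (-13)·1²·(4-2)·(2·3·4-(3·3+1)·(4-2))/(2·4³·100000) = -13/1600000 rad
Superposition: θ = Σ θ_i = -571/24000000 rad ≈ -0.000024 rad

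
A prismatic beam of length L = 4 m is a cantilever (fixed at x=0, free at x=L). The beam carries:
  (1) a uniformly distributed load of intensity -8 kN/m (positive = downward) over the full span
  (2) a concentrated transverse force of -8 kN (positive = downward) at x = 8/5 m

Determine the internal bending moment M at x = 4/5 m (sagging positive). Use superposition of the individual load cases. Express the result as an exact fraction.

M(4/5) = 1184/25 kN·m

Load 1 — uniform load w=-8 kN/m over full span:
  M_1 = -w(L-x)²/2 = -(-8)·(4-(4/5))²/2 = 1024/25 kN·m
Load 2 — point force P=-8 kN at a=8/5 m (b=L-a=12/5):
  M_2 = -P(a-x)  [x≤a] = -(-8)·((8/5)-(4/5)) = 32/5 kN·m
Superposition: M = Σ M_i = 1184/25 kN·m ≈ 47.360000 kN·m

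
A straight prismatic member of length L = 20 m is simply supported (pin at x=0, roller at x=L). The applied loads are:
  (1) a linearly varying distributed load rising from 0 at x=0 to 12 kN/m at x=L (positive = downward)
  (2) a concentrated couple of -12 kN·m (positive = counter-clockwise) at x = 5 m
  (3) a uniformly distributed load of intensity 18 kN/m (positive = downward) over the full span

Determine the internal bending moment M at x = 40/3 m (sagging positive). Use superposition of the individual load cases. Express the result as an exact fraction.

M(40/3) = 29708/27 kN·m

Load 1 — triangular load w₀=12 kN/m (0→w₀ over full span):
  M_1 = w₀Lx/6 - w₀x³/(6L) = 12·20·(40/3)/6 - 12·(40/3)³/(6·20) = 8000/27 kN·m
Load 2 — applied couple M₀=-12 kN·m at a=5 m (b=L-a=15):
  M_2 = M₀x/L - M₀  [x>a] = (-12)·(40/3)/20 - (-12) = 4 kN·m
Load 3 — uniform load w=18 kN/m over full span:
  M_3 = wx(L-x)/2 = 18·(40/3)·(20-(40/3))/2 = 800 kN·m
Superposition: M = Σ M_i = 29708/27 kN·m ≈ 1100.296296 kN·m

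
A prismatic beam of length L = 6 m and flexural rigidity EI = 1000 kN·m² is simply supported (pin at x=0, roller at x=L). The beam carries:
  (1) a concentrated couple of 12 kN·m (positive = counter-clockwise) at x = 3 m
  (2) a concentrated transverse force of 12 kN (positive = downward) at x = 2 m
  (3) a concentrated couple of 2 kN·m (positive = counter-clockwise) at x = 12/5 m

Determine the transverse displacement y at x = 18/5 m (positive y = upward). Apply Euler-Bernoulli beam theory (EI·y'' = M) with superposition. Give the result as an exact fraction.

Load 1 — applied couple M₀=12 kN·m at a=3 m (b=L-a=3):
  y_1 = (M₀x³/(6L)-M₀(x-a)²/2+C₁x)/EI  [x>a] with C₁=M₀(3b²-L²)/(6L)=-3 = (12·(18/5)³/(6·6)-12·((18/5)-3)²/2+(-3)·(18/5))/1000 = 81/31250 m
Load 2 — point force P=12 kN at a=2 m (b=L-a=4):
  y_2 = -Pa(L-x)(2Lx-a²-x²)/(6LEI)  [x>a] = -12·2·(6-(18/5))·(2·6·(18/5)-2²-(18/5)²)/(6·6·1000) = -656/15625 m
Load 3 — applied couple M₀=2 kN·m at a=12/5 m (b=L-a=18/5):
  y_3 = (M₀x³/(6L)-M₀(x-a)²/2+C₁x)/EI  [x>a] with C₁=M₀(3b²-L²)/(6L)=4/25 = (2·(18/5)³/(6·6)-2·((18/5)-(12/5))²/2+(4/25)·(18/5))/1000 = 27/15625 m
Superposition: y = Σ y_i = -1177/31250 m ≈ -0.037664 m

y(18/5) = -1177/31250 m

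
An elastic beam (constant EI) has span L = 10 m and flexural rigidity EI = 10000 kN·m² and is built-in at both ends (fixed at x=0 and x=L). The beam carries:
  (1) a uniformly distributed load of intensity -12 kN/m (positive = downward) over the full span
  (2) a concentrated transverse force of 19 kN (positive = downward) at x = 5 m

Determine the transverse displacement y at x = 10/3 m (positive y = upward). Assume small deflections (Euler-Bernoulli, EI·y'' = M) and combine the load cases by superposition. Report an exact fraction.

Load 1 — uniform load w=-12 kN/m over full span:
  y_1 = -wx²(L-x)²/(24EI) = -(-12)·(10/3)²·(10-(10/3))²/(24·10000) = 2/81 m
Load 2 — point force P=19 kN at a=5 m (b=L-a=5):
  y_2 = -Pb²x²(3aL-(3a+b)x)/(6L³EI)  [x≤a] = -19·5²·(10/3)²·(3·5·10-(3·5+5)·(10/3))/(6·10³·10000) = -19/2592 m
Superposition: y = Σ y_i = 5/288 m ≈ 0.017361 m

y(10/3) = 5/288 m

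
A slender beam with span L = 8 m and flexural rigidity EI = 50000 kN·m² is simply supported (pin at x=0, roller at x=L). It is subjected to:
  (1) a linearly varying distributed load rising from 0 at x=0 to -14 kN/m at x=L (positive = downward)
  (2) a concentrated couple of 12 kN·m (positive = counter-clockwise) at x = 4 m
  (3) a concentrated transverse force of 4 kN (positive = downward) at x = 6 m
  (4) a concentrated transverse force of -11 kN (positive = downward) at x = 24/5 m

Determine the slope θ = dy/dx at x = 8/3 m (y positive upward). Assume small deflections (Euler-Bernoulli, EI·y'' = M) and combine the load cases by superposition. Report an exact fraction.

θ(8/3) = 1448327/759375000 rad

Load 1 — triangular load w₀=-14 kN/m (0→w₀ over full span):
  θ_1 = -w₀(7L⁴-30L²x²+15x⁴)/(360LEI) = -(-14)·(7·8⁴-30·8²·(8/3)²+15·(8/3)⁴)/(360·8·50000) = 5824/3796875 rad
Load 2 — applied couple M₀=12 kN·m at a=4 m (b=L-a=4):
  θ_2 = (M₀x²/(2L)+C₁)/EI  [x≤a] with C₁=M₀(3b²-L²)/(6L)=-4 = (12·(8/3)²/(2·8)+(-4))/50000 = 1/37500 rad
Load 3 — point force P=4 kN at a=6 m (b=L-a=2):
  θ_3 = -Pb(L²-b²-3x²)/(6LEI)  [x≤a] = -4·2·(8²-2²-3·(8/3)²)/(6·8·50000) = -29/225000 rad
Load 4 — point force P=-11 kN at a=24/5 m (b=L-a=16/5):
  θ_4 = -Pb(L²-b²-3x²)/(6LEI)  [x≤a] = -(-11)·(16/5)·(8²-(16/5)²-3·(8/3)²)/(6·8·50000) = 1672/3515625 rad
Superposition: θ = Σ θ_i = 1448327/759375000 rad ≈ 0.001907 rad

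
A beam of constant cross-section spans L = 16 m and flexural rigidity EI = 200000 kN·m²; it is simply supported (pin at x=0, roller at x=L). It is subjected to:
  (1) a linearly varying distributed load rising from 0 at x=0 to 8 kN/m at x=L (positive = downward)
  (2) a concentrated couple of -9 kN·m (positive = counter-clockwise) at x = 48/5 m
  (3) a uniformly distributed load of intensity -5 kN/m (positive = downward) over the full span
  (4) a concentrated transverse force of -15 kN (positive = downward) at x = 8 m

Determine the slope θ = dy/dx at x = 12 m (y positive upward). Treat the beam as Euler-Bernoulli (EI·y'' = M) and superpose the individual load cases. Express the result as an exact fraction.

θ(12) = -137809/90000000 rad

Load 1 — triangular load w₀=8 kN/m (0→w₀ over full span):
  θ_1 = -w₀(7L⁴-30L²x²+15x⁴)/(360LEI) = -8·(7·16⁴-30·16²·12²+15·12⁴)/(360·16·200000) = 1313/562500 rad
Load 2 — applied couple M₀=-9 kN·m at a=48/5 m (b=L-a=32/5):
  θ_2 = (M₀x²/(2L)-M₀(x-a)+C₁)/EI  [x>a] with C₁=M₀(3b²-L²)/(6L)=312/25 = ((-9)·12²/(2·16)-(-9)·(12-(48/5))+(312/25))/200000 = -321/10000000 rad
Load 3 — uniform load w=-5 kN/m over full span:
  θ_3 = -w(L³-6Lx²+4x³)/(24EI) = -(-5)·(16³-6·16·12²+4·12³)/(24·200000) = -11/3750 rad
Load 4 — point force P=-15 kN at a=8 m (b=L-a=8):
  θ_4 = -Pa(2L²-6Lx+3x²+a²)/(6LEI)  [x>a] = -(-15)·8·(2·16²-6·16·12+3·12²+8²)/(6·16·200000) = -9/10000 rad
Superposition: θ = Σ θ_i = -137809/90000000 rad ≈ -0.001531 rad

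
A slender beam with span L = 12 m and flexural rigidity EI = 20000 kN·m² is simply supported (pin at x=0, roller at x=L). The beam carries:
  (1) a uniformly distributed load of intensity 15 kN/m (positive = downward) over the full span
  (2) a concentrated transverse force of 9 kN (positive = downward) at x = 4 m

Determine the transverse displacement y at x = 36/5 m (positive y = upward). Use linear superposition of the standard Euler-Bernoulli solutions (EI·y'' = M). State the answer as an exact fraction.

Load 1 — uniform load w=15 kN/m over full span:
  y_1 = -wx(L³-2Lx²+x³)/(24EI) = -15·(36/5)·(12³-2·12·(36/5)²+(36/5)³)/(24·20000) = -15066/78125 m
Load 2 — point force P=9 kN at a=4 m (b=L-a=8):
  y_2 = -Pa(L-x)(2Lx-a²-x²)/(6LEI)  [x>a] = -9·4·(12-(36/5))·(2·12·(36/5)-4²-(36/5)²)/(6·12·20000) = -984/78125 m
Superposition: y = Σ y_i = -642/3125 m ≈ -0.205440 m

y(36/5) = -642/3125 m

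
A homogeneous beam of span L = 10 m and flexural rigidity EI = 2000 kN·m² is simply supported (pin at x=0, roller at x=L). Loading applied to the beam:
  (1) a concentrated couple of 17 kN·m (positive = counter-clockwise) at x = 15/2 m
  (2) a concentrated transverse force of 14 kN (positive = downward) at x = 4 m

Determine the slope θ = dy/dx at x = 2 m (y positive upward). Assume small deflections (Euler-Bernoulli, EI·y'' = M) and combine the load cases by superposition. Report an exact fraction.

θ(2) = -22181/480000 rad

Load 1 — applied couple M₀=17 kN·m at a=15/2 m (b=L-a=5/2):
  θ_1 = (M₀x²/(2L)+C₁)/EI  [x≤a] with C₁=M₀(3b²-L²)/(6L)=-1105/48 = (17·2²/(2·10)+(-1105/48))/2000 = -4709/480000 rad
Load 2 — point force P=14 kN at a=4 m (b=L-a=6):
  θ_2 = -Pb(L²-b²-3x²)/(6LEI)  [x≤a] = -14·6·(10²-6²-3·2²)/(6·10·2000) = -91/2500 rad
Superposition: θ = Σ θ_i = -22181/480000 rad ≈ -0.046210 rad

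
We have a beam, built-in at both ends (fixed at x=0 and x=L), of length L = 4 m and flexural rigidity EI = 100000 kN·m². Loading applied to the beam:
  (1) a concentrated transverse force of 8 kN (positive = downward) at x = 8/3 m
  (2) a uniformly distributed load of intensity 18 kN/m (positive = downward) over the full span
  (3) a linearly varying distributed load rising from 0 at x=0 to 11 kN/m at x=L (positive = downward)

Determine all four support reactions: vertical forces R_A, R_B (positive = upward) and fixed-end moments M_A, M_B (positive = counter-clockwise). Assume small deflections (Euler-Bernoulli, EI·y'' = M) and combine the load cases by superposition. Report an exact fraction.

Load 1 — point force P=8 kN at a=8/3 m (b=L-a=4/3):
  R_A = Pb²(3a+b)/L³ = 8·(4/3)²·(3·(8/3)+(4/3))/4³ = 56/27 kN
  M_A = Pab²/L² = 8·(8/3)·(4/3)²/4² = 64/27 kN·m
  R_B = Pa²(a+3b)/L³ = 8·(8/3)²·((8/3)+3·(4/3))/4³ = 160/27 kN
  M_B = -Pa²b/L² = -8·(8/3)²·(4/3)/4² = -128/27 kN·m
Load 2 — uniform load w=18 kN/m over full span:
  R_A = wL/2 = 18·4/2 = 36 kN
  M_A = wL²/12 = 18·4²/12 = 24 kN·m
  R_B = wL/2 = 18·4/2 = 36 kN
  M_B = -wL²/12 = -18·4²/12 = -24 kN·m
Load 3 — triangular load w₀=11 kN/m (0→w₀ over full span):
  R_A = 3w₀L/20 = 3·11·4/20 = 33/5 kN
  M_A = w₀L²/30 = 11·4²/30 = 88/15 kN·m
  R_B = 7w₀L/20 = 7·11·4/20 = 77/5 kN
  M_B = -w₀L²/20 = -11·4²/20 = -44/5 kN·m
Superposition: R_A = 6031/135 kN, M_A = 4352/135 kN·m, R_B = 7739/135 kN, M_B = -5068/135 kN·m

R_A = 6031/135 kN, M_A = 4352/135 kN·m, R_B = 7739/135 kN, M_B = -5068/135 kN·m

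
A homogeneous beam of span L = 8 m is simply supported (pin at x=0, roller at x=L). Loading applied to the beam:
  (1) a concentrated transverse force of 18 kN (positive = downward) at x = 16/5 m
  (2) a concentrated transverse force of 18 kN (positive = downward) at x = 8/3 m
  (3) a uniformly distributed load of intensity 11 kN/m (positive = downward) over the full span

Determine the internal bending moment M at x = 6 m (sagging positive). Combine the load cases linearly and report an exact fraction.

M(6) = 462/5 kN·m

Load 1 — point force P=18 kN at a=16/5 m (b=L-a=24/5):
  M_1 = Pa(L-x)/L  [x>a] = 18·(16/5)·(8-6)/8 = 72/5 kN·m
Load 2 — point force P=18 kN at a=8/3 m (b=L-a=16/3):
  M_2 = Pa(L-x)/L  [x>a] = 18·(8/3)·(8-6)/8 = 12 kN·m
Load 3 — uniform load w=11 kN/m over full span:
  M_3 = wx(L-x)/2 = 11·6·(8-6)/2 = 66 kN·m
Superposition: M = Σ M_i = 462/5 kN·m ≈ 92.400000 kN·m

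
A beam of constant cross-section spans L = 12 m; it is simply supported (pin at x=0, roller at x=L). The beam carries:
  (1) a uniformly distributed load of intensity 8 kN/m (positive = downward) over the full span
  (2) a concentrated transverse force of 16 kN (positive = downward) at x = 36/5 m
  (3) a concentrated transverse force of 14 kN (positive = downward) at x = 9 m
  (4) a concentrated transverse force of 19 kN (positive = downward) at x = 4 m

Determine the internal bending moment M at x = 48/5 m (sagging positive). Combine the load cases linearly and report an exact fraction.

M(48/5) = 778/5 kN·m

Load 1 — uniform load w=8 kN/m over full span:
  M_1 = wx(L-x)/2 = 8·(48/5)·(12-(48/5))/2 = 2304/25 kN·m
Load 2 — point force P=16 kN at a=36/5 m (b=L-a=24/5):
  M_2 = Pa(L-x)/L  [x>a] = 16·(36/5)·(12-(48/5))/12 = 576/25 kN·m
Load 3 — point force P=14 kN at a=9 m (b=L-a=3):
  M_3 = Pa(L-x)/L  [x>a] = 14·9·(12-(48/5))/12 = 126/5 kN·m
Load 4 — point force P=19 kN at a=4 m (b=L-a=8):
  M_4 = Pa(L-x)/L  [x>a] = 19·4·(12-(48/5))/12 = 76/5 kN·m
Superposition: M = Σ M_i = 778/5 kN·m ≈ 155.600000 kN·m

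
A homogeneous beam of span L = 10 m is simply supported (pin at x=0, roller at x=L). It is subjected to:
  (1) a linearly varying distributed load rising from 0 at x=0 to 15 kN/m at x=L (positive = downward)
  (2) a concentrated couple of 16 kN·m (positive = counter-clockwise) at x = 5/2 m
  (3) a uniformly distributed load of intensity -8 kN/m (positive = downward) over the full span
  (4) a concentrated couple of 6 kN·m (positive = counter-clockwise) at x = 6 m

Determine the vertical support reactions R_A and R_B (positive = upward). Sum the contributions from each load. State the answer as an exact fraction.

Load 1 — triangular load w₀=15 kN/m (0→w₀ over full span):
  R_A = w₀L/6 = 15·10/6 = 25 kN
  R_B = w₀L/3 = 15·10/3 = 50 kN
Load 2 — applied couple M₀=16 kN·m at a=5/2 m (b=L-a=15/2):
  R_A = M₀/L = 16/10 = 8/5 kN
  R_B = -M₀/L = -16/10 = -8/5 kN
Load 3 — uniform load w=-8 kN/m over full span:
  R_A = wL/2 = (-8)·10/2 = -40 kN
  R_B = wL/2 = (-8)·10/2 = -40 kN
Load 4 — applied couple M₀=6 kN·m at a=6 m (b=L-a=4):
  R_A = M₀/L = 6/10 = 3/5 kN
  R_B = -M₀/L = -6/10 = -3/5 kN
Superposition: R_A = -64/5 kN, R_B = 39/5 kN

R_A = -64/5 kN, R_B = 39/5 kN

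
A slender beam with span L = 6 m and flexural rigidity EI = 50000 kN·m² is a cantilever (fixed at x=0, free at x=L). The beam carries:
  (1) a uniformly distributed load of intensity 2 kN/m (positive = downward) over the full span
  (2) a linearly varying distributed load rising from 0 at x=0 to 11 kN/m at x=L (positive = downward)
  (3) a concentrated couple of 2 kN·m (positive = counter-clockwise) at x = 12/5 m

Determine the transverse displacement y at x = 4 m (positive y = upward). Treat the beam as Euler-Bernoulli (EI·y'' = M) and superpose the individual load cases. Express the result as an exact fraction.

y(4) = -12481/703125 m

Load 1 — uniform load w=2 kN/m over full span:
  y_1 = -wx²(x²-4Lx+6L²)/(24EI) = -2·4²·(4²-4·6·4+6·6²)/(24·50000) = -34/9375 m
Load 2 — triangular load w₀=11 kN/m (0→w₀ over full span):
  y_2 = (w₀Lx³/12-w₀L²x²/6-w₀x⁵/(120L))/EI = (11·6·4³/12-11·6²·4²/6-11·4⁵/(120·6))/50000 = -2024/140625 m
Load 3 — applied couple M₀=2 kN·m at a=12/5 m (b=L-a=18/5):
  y_3 = M₀a(2x-a)/(2EI)  [x>a] = 2·(12/5)·(2·4-(12/5))/(2·50000) = 21/78125 m
Superposition: y = Σ y_i = -12481/703125 m ≈ -0.017751 m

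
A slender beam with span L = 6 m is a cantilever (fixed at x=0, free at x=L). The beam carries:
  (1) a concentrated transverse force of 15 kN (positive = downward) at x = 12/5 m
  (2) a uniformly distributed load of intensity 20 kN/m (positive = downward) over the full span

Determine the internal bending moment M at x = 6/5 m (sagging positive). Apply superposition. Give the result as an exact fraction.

Load 1 — point force P=15 kN at a=12/5 m (b=L-a=18/5):
  M_1 = -P(a-x)  [x≤a] = -15·((12/5)-(6/5)) = -18 kN·m
Load 2 — uniform load w=20 kN/m over full span:
  M_2 = -w(L-x)²/2 = -20·(6-(6/5))²/2 = -1152/5 kN·m
Superposition: M = Σ M_i = -1242/5 kN·m ≈ -248.400000 kN·m

M(6/5) = -1242/5 kN·m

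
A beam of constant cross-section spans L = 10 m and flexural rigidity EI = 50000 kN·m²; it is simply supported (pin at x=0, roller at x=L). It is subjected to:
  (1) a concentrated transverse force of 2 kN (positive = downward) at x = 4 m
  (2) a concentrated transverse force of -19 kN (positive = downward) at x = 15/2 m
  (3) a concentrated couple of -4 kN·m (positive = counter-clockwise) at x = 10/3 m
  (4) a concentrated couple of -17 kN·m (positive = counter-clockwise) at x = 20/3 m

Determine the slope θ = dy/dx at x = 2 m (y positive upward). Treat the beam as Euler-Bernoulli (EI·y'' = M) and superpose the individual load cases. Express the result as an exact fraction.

θ(2) = 32057/24000000 rad

Load 1 — point force P=2 kN at a=4 m (b=L-a=6):
  θ_1 = -Pb(L²-b²-3x²)/(6LEI)  [x≤a] = -2·6·(10²-6²-3·2²)/(6·10·50000) = -13/62500 rad
Load 2 — point force P=-19 kN at a=15/2 m (b=L-a=5/2):
  θ_2 = -Pb(L²-b²-3x²)/(6LEI)  [x≤a] = -(-19)·(5/2)·(10²-(5/2)²-3·2²)/(6·10·50000) = 2071/1600000 rad
Load 3 — applied couple M₀=-4 kN·m at a=10/3 m (b=L-a=20/3):
  θ_3 = (M₀x²/(2L)+C₁)/EI  [x≤a] with C₁=M₀(3b²-L²)/(6L)=-20/9 = ((-4)·2²/(2·10)+(-20/9))/50000 = -17/281250 rad
Load 4 — applied couple M₀=-17 kN·m at a=20/3 m (b=L-a=10/3):
  θ_4 = (M₀x²/(2L)+C₁)/EI  [x≤a] with C₁=M₀(3b²-L²)/(6L)=170/9 = ((-17)·2²/(2·10)+(170/9))/50000 = 697/2250000 rad
Superposition: θ = Σ θ_i = 32057/24000000 rad ≈ 0.001336 rad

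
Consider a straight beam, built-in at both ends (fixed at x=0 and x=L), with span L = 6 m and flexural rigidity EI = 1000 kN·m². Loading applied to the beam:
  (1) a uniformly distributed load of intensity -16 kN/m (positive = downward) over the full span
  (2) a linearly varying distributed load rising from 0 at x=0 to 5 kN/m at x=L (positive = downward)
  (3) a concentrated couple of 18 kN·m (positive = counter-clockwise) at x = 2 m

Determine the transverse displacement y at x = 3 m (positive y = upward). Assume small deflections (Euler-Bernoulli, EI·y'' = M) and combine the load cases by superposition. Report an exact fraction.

y(3) = 873/16000 m

Load 1 — uniform load w=-16 kN/m over full span:
  y_1 = -wx²(L-x)²/(24EI) = -(-16)·3²·(6-3)²/(24·1000) = 27/500 m
Load 2 — triangular load w₀=5 kN/m (0→w₀ over full span):
  y_2 = -w₀x²(L-x)²(x+2L)/(120LEI) = -5·3²·(6-3)²·(3+2·6)/(120·6·1000) = -27/3200 m
Load 3 — applied couple M₀=18 kN·m at a=2 m (b=L-a=4):
  y_3 = (R_Ax³/6 - M_Ax²/2 - M₀(x-a)²/2)/EI  [x>a] with R_A=4, M_A=0 = (4·3³/6 - 0·3²/2 - 18·(3-2)²/2)/1000 = 9/1000 m
Superposition: y = Σ y_i = 873/16000 m ≈ 0.054562 m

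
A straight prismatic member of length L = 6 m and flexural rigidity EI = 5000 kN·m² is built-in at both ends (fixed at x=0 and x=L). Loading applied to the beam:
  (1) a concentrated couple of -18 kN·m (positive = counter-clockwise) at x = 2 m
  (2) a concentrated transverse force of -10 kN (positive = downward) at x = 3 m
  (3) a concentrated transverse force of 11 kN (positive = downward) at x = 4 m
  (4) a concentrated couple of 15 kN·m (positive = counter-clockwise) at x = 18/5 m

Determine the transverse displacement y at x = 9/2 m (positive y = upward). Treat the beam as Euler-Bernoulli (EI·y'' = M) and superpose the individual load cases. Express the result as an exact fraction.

Load 1 — applied couple M₀=-18 kN·m at a=2 m (b=L-a=4):
  y_1 = (R_Ax³/6 - M_Ax²/2 - M₀(x-a)²/2)/EI  [x>a] with R_A=-4, M_A=0 = ((-4)·(9/2)³/6 - 0·(9/2)²/2 - (-18)·((9/2)-2)²/2)/5000 = -9/10000 m
Load 2 — point force P=-10 kN at a=3 m (b=L-a=3):
  y_2 = -Pa²(L-x)²(3bL-(3b+a)(L-x))/(6L³EI)  [x>a] = -(-10)·3²·(6-(9/2))²·(3·3·6-(3·3+3)·(6-(9/2)))/(6·6³·5000) = 9/8000 m
Load 3 — point force P=11 kN at a=4 m (b=L-a=2):
  y_3 = -Pa²(L-x)²(3bL-(3b+a)(L-x))/(6L³EI)  [x>a] = -11·4²·(6-(9/2))²·(3·2·6-(3·2+4)·(6-(9/2)))/(6·6³·5000) = -77/60000 m
Load 4 — applied couple M₀=15 kN·m at a=18/5 m (b=L-a=12/5):
  y_4 = (R_Ax³/6 - M_Ax²/2 - M₀(x-a)²/2)/EI  [x>a] with R_A=18/5, M_A=24/5 = ((18/5)·(9/2)³/6 - (24/5)·(9/2)²/2 - 15·((9/2)-(18/5))²/2)/5000 = 0 m
Superposition: y = Σ y_i = -127/120000 m ≈ -0.001058 m

y(9/2) = -127/120000 m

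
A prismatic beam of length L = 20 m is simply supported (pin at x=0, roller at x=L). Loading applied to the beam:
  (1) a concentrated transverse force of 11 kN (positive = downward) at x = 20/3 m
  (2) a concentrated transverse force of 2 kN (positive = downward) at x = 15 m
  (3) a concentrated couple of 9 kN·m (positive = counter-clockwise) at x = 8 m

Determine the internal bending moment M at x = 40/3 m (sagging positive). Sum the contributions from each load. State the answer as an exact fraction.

Load 1 — point force P=11 kN at a=20/3 m (b=L-a=40/3):
  M_1 = Pa(L-x)/L  [x>a] = 11·(20/3)·(20-(40/3))/20 = 220/9 kN·m
Load 2 — point force P=2 kN at a=15 m (b=L-a=5):
  M_2 = Pbx/L  [x≤a] = 2·5·(40/3)/20 = 20/3 kN·m
Load 3 — applied couple M₀=9 kN·m at a=8 m (b=L-a=12):
  M_3 = M₀x/L - M₀  [x>a] = 9·(40/3)/20 - 9 = -3 kN·m
Superposition: M = Σ M_i = 253/9 kN·m ≈ 28.111111 kN·m

M(40/3) = 253/9 kN·m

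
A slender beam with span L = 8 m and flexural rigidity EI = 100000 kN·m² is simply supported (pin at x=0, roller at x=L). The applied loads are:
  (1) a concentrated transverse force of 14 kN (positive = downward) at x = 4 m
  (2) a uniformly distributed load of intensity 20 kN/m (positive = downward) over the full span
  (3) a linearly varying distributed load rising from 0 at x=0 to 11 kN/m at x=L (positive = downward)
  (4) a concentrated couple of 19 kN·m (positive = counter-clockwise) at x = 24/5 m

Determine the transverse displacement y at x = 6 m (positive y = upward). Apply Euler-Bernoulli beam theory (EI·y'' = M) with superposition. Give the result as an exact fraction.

y(6) = -20401/1875000 m

Load 1 — point force P=14 kN at a=4 m (b=L-a=4):
  y_1 = -Pa(L-x)(2Lx-a²-x²)/(6LEI)  [x>a] = -14·4·(8-6)·(2·8·6-4²-6²)/(6·8·100000) = -77/75000 m
Load 2 — uniform load w=20 kN/m over full span:
  y_2 = -wx(L³-2Lx²+x³)/(24EI) = -20·6·(8³-2·8·6²+6³)/(24·100000) = -19/2500 m
Load 3 — triangular load w₀=11 kN/m (0→w₀ over full span):
  y_3 = -w₀x(7L⁴-10L²x²+3x⁴)/(360LEI) = -11·6·(7·8⁴-10·8²·6²+3·6⁴)/(360·8·100000) = -1309/600000 m
Load 4 — applied couple M₀=19 kN·m at a=24/5 m (b=L-a=16/5):
  y_4 = (M₀x³/(6L)-M₀(x-a)²/2+C₁x)/EI  [x>a] with C₁=M₀(3b²-L²)/(6L)=-988/75 = (19·6³/(6·8)-19·(6-(24/5))²/2+(-988/75)·6)/100000 = -361/5000000 m
Superposition: y = Σ y_i = -20401/1875000 m ≈ -0.010881 m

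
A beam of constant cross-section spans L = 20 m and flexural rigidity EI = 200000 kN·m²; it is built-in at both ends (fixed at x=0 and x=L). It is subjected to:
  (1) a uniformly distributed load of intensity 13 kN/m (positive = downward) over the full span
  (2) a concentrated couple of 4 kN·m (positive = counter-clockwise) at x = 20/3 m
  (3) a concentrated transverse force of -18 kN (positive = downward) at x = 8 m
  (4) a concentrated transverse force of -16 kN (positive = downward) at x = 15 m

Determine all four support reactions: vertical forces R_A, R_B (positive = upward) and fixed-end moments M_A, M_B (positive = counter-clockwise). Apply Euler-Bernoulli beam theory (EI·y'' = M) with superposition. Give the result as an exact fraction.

R_A = 87077/750 kN, M_A = 27487/75 kN·m, R_B = 82423/750 kN, M_B = -8811/25 kN·m

Load 1 — uniform load w=13 kN/m over full span:
  R_A = wL/2 = 13·20/2 = 130 kN
  M_A = wL²/12 = 13·20²/12 = 1300/3 kN·m
  R_B = wL/2 = 13·20/2 = 130 kN
  M_B = -wL²/12 = -13·20²/12 = -1300/3 kN·m
Load 2 — applied couple M₀=4 kN·m at a=20/3 m (b=L-a=40/3):
  R_A = 6M₀ab/L³ = 6·4·(20/3)·(40/3)/20³ = 4/15 kN
  M_A = M₀b(2a-b)/L² = 4·(40/3)·(2·(20/3)-(40/3))/20² = 0 kN·m
  R_B = -6M₀ab/L³ = -6·4·(20/3)·(40/3)/20³ = -4/15 kN
  M_B = M₀a(2b-a)/L² = 4·(20/3)·(2·(40/3)-(20/3))/20² = 4/3 kN·m
Load 3 — point force P=-18 kN at a=8 m (b=L-a=12):
  R_A = Pb²(3a+b)/L³ = (-18)·12²·(3·8+12)/20³ = -1458/125 kN
  M_A = Pab²/L² = (-18)·8·12²/20² = -1296/25 kN·m
  R_B = Pa²(a+3b)/L³ = (-18)·8²·(8+3·12)/20³ = -792/125 kN
  M_B = -Pa²b/L² = -(-18)·8²·12/20² = 864/25 kN·m
Load 4 — point force P=-16 kN at a=15 m (b=L-a=5):
  R_A = Pb²(3a+b)/L³ = (-16)·5²·(3·15+5)/20³ = -5/2 kN
  M_A = Pab²/L² = (-16)·15·5²/20² = -15 kN·m
  R_B = Pa²(a+3b)/L³ = (-16)·15²·(15+3·5)/20³ = -27/2 kN
  M_B = -Pa²b/L² = -(-16)·15²·5/20² = 45 kN·m
Superposition: R_A = 87077/750 kN, M_A = 27487/75 kN·m, R_B = 82423/750 kN, M_B = -8811/25 kN·m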